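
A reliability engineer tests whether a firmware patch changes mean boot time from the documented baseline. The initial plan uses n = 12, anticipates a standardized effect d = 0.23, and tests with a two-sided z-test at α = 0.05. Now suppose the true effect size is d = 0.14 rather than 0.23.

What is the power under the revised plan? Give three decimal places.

With d = 0.14: δ = d·√n = 0.14 × √12 = 0.4850. Critical value z_{0.025} = 1.960.
Revised power = Φ(δ − 1.960) + Φ(−δ − 1.960) = Φ(-1.475) + Φ(-2.445) = 0.0701 + 0.0072 = 0.0774.

Power ≈ 0.077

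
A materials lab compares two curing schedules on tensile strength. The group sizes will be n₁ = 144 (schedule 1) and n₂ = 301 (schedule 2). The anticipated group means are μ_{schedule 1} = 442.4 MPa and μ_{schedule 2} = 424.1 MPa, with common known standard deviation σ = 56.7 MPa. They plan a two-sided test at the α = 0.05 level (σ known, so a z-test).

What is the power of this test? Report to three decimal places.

Power ≈ 0.890

Standardized effect: d = |μ_{schedule 1} − μ_{schedule 2}| / σ = |442.4 − 424.1| / 56.7 = 0.3228
Noncentrality parameter: δ = d / √(1/n₁ + 1/n₂) = 0.3228 / √(1/144 + 1/301) = 3.1853
Two-sided α = 0.05 → critical value z_{0.025} = 1.960.
Power = Φ(δ − 1.960) + Φ(−δ − 1.960) = Φ(1.225) + Φ(-5.145) = 0.8898 + 0.0000 = 0.8898.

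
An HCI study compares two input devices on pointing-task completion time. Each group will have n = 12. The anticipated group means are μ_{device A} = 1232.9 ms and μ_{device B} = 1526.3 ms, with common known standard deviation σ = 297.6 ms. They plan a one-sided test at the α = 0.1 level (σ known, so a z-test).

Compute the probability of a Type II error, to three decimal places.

β ≈ 0.129

Standardized effect: d = |μ_{device A} − μ_{device B}| / σ = |1232.9 − 1526.3| / 297.6 = 0.9859
Noncentrality parameter: δ = d·√(n/2) = 0.9859 × √(12/2) = 2.4149
One-sided α = 0.1 → critical value z_{0.1} = 1.282.
Power = Φ(δ − 1.282) = Φ(1.133) = 0.8715.
Type II error: β = 1 − power = 1 − 0.8715 = 0.1285.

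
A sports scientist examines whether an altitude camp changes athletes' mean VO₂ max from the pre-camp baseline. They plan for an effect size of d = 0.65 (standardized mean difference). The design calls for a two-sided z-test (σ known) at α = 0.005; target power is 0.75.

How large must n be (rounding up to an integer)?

n = 29

Set Φ(δ − 2.807) = 0.75; then δ − 2.807 = Φ⁻¹(0.75) = 0.674, giving δ = 3.482.
(The Φ(−δ − z_{α/2}) term is vanishingly small for δ > 0 and is dropped in the standard sample-size formula.)
δ = d·√n ⇒ n = (δ/d)² = (3.482 / 0.65)² = 28.69.
Round up to the next whole unit.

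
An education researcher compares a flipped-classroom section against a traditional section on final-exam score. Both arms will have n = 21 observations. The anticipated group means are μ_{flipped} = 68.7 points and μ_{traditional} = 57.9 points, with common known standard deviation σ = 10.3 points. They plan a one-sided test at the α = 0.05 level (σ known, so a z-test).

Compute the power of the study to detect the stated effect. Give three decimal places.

Standardized effect: d = |μ_{flipped} − μ_{traditional}| / σ = |68.7 − 57.9| / 10.3 = 1.0485
Noncentrality parameter: δ = d·√(n/2) = 1.0485 × √(21/2) = 3.3977
Critical value for a one-sided test at α = 0.05: z_α = 1.645.
Power = P(Z > 1.645 − δ) = Φ(1.753) = 0.9602.

Power ≈ 0.960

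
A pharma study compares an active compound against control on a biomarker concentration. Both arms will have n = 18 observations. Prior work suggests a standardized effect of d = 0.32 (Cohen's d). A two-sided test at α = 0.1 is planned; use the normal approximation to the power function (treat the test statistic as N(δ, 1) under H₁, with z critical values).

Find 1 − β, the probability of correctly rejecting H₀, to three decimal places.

Noncentrality parameter: δ = d·√(n/2) = 0.32 × √(18/2) = 0.9600
Two-sided α = 0.1 → critical value z_{0.05} = 1.645.
Power = Φ(δ − 1.645) + Φ(−δ − 1.645) = Φ(-0.685) + Φ(-2.605) = 0.2467 + 0.0046 = 0.2513.

Power ≈ 0.251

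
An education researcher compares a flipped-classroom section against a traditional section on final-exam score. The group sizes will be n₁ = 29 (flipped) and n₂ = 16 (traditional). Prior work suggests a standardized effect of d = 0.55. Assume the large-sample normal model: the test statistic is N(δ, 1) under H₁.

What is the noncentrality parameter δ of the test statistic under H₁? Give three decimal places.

The noncentrality parameter scales effect size by the design's sample-size factor: δ = d / √(1/n₁ + 1/n₂) = 0.55 / √(1/29 + 1/16) = 1.7661

δ ≈ 1.766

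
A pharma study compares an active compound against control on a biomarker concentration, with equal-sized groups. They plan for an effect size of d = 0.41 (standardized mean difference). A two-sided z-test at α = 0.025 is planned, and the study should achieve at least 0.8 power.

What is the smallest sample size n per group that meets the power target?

Set Φ(δ − 2.241) = 0.8; then δ − 2.241 = Φ⁻¹(0.8) = 0.842, giving δ = 3.083.
(The Φ(−δ − z_{α/2}) term is vanishingly small for δ > 0 and is dropped in the standard sample-size formula.)
δ = d·√(n/2) ⇒ n = 2(δ/d)² = 2 × (3.083 / 0.41)² = 113.09.
Round up to the next whole unit.

n = 114 per group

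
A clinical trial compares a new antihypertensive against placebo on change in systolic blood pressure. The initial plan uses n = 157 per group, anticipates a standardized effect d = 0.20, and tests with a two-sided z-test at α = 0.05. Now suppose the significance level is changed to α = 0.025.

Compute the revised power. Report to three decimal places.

δ = d·√(n/2) = 0.20 × √(157/2) = 1.7720 (unchanged). New critical value: z_{0.0125} = 2.241.
Revised power = Φ(δ − 2.241) + Φ(−δ − 2.241) = Φ(-0.469) + Φ(-4.013) = 0.3194 + 0.0000 = 0.3194.

Power ≈ 0.319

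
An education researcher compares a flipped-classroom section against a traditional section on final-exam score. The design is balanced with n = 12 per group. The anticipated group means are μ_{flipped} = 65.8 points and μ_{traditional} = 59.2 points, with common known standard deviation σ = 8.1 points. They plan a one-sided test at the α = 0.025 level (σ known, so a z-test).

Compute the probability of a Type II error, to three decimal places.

Standardized effect: d = |μ_{flipped} − μ_{traditional}| / σ = |65.8 − 59.2| / 8.1 = 0.8148
Noncentrality parameter: δ = d·√(n/2) = 0.8148 × √(12/2) = 1.9959
One-sided α = 0.025 → critical value z_{0.025} = 1.960.
Power = Φ(δ − 1.960) = Φ(0.036) = 0.5143.
Type II error: β = 1 − power = 1 − 0.5143 = 0.4857.

β ≈ 0.486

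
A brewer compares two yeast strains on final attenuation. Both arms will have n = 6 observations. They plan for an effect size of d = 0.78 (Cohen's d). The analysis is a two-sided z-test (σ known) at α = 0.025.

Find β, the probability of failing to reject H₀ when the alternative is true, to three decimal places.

β ≈ 0.813

Noncentrality parameter: δ = d·√(n/2) = 0.78 × √(6/2) = 1.3510
Critical value for a two-sided test at α = 0.025: z_{α/2} = 2.241.
Power = Φ(δ − 2.241) + Φ(−δ − 2.241) = Φ(-0.890) + Φ(-3.592) = 0.1866 + 0.0002 = 0.1868.
Type II error: β = 1 − power = 1 − 0.1868 = 0.8132.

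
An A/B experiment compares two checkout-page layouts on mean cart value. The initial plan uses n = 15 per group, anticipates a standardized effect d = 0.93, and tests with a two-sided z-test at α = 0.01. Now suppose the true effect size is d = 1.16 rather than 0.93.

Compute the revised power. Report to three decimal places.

Power ≈ 0.726

With d = 1.16: δ = d·√(n/2) = 1.16 × √(15/2) = 3.1768. Critical value z_{0.005} = 2.576.
Revised power = Φ(δ − 2.576) + Φ(−δ − 2.576) = Φ(0.601) + Φ(-5.753) = 0.7261 + 0.0000 = 0.7261.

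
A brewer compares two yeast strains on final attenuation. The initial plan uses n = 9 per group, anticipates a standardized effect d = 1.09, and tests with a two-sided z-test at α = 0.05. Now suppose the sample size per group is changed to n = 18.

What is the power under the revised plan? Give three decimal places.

With n = 18 per group: δ = d·√(n/2) = 1.09 × √(18/2) = 3.2700. Critical value z_{0.025} = 1.960.
Revised power = Φ(δ − 1.960) + Φ(−δ − 1.960) = Φ(1.310) + Φ(-5.230) = 0.9049 + 0.0000 = 0.9049.

Power ≈ 0.905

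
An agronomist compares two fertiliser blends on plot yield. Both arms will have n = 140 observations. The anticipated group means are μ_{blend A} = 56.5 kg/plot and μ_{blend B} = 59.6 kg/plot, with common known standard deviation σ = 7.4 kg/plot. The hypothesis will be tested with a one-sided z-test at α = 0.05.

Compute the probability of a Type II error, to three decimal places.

Standardized effect: d = |μ_{blend A} − μ_{blend B}| / σ = |56.5 − 59.6| / 7.4 = 0.4189
Noncentrality parameter: δ = d·√(n/2) = 0.4189 × √(140/2) = 3.5049
Critical value for a one-sided test at α = 0.05: z_α = 1.645.
Power = Φ(δ − 1.645) = Φ(1.860) = 0.9686.
Type II error: β = 1 − power = 1 − 0.9686 = 0.0314.

β ≈ 0.031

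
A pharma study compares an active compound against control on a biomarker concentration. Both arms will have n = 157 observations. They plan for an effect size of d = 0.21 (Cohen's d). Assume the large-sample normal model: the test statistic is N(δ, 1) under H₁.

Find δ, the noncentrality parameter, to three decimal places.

δ = d·√(n/2) = 0.21 × √(157/2) = 1.8606

δ ≈ 1.861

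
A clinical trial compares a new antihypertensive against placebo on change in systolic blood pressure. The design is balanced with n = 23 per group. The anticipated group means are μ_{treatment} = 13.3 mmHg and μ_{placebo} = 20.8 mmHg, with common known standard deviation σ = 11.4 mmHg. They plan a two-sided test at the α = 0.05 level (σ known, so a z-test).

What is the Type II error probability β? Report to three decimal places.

Standardized effect: d = |μ_{treatment} − μ_{placebo}| / σ = |13.3 − 20.8| / 11.4 = 0.6579
Noncentrality parameter: δ = d·√(n/2) = 0.6579 × √(23/2) = 2.2310
Two-sided α = 0.05 → critical value z_{0.025} = 1.960.
Power = Φ(δ − 1.960) + Φ(−δ − 1.960) = Φ(0.271) + Φ(-4.191) = 0.6068 + 0.0000 = 0.6068.
Type II error: β = 1 − power = 1 − 0.6068 = 0.3932.

β ≈ 0.393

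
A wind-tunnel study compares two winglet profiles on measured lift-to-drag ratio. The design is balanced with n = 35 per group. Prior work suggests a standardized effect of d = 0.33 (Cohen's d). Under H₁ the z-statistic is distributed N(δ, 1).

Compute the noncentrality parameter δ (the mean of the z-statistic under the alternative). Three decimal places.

δ ≈ 1.380

δ = d·√(n/2) = 0.33 × √(35/2) = 1.3805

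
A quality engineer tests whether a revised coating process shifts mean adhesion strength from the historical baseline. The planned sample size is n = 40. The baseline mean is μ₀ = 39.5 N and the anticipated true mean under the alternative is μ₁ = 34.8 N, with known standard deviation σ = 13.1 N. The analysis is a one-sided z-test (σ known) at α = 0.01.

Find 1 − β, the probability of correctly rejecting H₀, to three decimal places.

Standardized effect: d = |μ₁ − μ₀| / σ = |34.8 − 39.5| / 13.1 = 0.3588
Noncentrality parameter: λ = d·√n = 0.3588 × √40 = 2.2691
One-sided α = 0.01 → critical value z_{0.01} = 2.326.
Power = P(Z > 2.326 − λ) = Φ(-0.057) = 0.4772.

Power ≈ 0.477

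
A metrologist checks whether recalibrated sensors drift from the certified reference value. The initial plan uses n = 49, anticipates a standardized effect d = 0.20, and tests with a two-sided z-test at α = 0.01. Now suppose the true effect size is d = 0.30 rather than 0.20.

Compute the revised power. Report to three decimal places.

Power ≈ 0.317

With d = 0.30: δ = d·√n = 0.30 × √49 = 2.1000. Critical value z_{0.005} = 2.576.
Revised power = Φ(δ − 2.576) + Φ(−δ − 2.576) = Φ(-0.476) + Φ(-4.676) = 0.3171 + 0.0000 = 0.3171.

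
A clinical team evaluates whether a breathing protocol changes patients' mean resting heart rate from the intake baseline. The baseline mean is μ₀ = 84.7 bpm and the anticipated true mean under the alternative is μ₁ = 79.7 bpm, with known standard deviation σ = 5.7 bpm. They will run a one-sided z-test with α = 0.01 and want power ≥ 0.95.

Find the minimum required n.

Standardized effect: d = |μ₁ − μ₀| / σ = |79.7 − 84.7| / 5.7 = 0.8772
Set Φ(δ − 2.326) = 0.95; then δ − 2.326 = Φ⁻¹(0.95) = 1.645, giving δ = 3.971.
δ = d·√n ⇒ n = (δ/d)² = (3.971 / 0.8772)² = 20.50.
Rounding up, n = 21.

n = 21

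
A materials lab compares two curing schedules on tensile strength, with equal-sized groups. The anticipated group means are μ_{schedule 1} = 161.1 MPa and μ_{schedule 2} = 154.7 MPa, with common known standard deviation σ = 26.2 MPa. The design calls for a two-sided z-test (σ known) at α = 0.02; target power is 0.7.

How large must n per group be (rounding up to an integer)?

n = 273 per group

Standardized effect: d = |μ_{schedule 1} − μ_{schedule 2}| / σ = |161.1 − 154.7| / 26.2 = 0.2443
Set Φ(δ − 2.326) = 0.7; then δ − 2.326 = Φ⁻¹(0.7) = 0.524, giving δ = 2.851.
(Ignoring the negligible lower-tail rejection probability gives the usual closed-form inversion.)
δ = d·√(n/2) ⇒ n = 2(δ/d)² = 2 × (2.851 / 0.2443)² = 272.39.
Round up to the next whole unit.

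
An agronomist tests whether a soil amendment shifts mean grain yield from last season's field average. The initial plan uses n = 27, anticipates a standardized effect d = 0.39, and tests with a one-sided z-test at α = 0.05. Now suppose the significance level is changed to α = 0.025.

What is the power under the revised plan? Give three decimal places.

δ = d·√n = 0.39 × √27 = 2.0265 (unchanged). New critical value: z_{0.025} = 1.960.
Revised power = P(Z > 1.960 − δ) = Φ(0.067) = 0.5265.

Power ≈ 0.527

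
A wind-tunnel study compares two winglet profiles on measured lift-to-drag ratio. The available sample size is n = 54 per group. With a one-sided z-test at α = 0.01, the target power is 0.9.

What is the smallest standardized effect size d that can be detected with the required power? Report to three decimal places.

Need Φ(δ − 2.326) = 0.9, so δ = 2.326 + 1.282 = 3.608.
δ = d·√(n/2) ⇒ d = δ/√(n/2) = 3.608/√(54/2) = 0.6943.

d ≈ 0.694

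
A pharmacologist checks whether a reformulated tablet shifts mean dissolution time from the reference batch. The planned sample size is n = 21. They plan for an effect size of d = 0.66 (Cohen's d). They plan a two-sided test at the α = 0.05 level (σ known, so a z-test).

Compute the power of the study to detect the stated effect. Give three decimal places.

Noncentrality parameter: δ = d·√n = 0.66 × √21 = 3.0245
Critical value for a two-sided test at α = 0.05: z_{α/2} = 1.960.
Power = Φ(δ − 1.960) + Φ(−δ − 1.960) = Φ(1.065) + Φ(-4.984) = 0.8565 + 0.0000 = 0.8565.

Power ≈ 0.856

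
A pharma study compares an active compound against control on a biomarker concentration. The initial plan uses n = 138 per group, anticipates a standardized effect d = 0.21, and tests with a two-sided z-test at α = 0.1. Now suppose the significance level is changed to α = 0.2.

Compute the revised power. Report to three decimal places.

Power ≈ 0.679

δ = d·√(n/2) = 0.21 × √(138/2) = 1.7444 (unchanged). New critical value: z_{0.1} = 1.282.
Revised power = Φ(δ − 1.282) + Φ(−δ − 1.282) = Φ(0.463) + Φ(-3.026) = 0.6783 + 0.0012 = 0.6795.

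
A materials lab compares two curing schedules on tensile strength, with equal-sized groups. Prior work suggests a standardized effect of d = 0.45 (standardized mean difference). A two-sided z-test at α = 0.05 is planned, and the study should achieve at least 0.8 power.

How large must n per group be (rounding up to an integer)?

n = 78 per group

For power 0.8 need Φ(δ − z_{0.025}) = 0.8, so δ = z_{0.025} + z_{0.20} = 1.960 + 0.842 = 2.802.
(Ignoring the negligible lower-tail rejection probability gives the usual closed-form inversion.)
δ = d·√(n/2) ⇒ n = 2(δ/d)² = 2 × (2.802 / 0.45)² = 77.52.
Round up to the next whole unit.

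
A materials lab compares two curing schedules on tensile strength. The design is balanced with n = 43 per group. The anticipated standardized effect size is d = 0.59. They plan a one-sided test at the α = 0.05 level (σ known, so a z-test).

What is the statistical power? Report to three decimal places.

Noncentrality parameter: δ = d·√(n/2) = 0.59 × √(43/2) = 2.7357
Critical value for a one-sided test at α = 0.05: z_α = 1.645.
Power = P(Z > 1.645 − δ) = Φ(1.091) = 0.8623.

Power ≈ 0.862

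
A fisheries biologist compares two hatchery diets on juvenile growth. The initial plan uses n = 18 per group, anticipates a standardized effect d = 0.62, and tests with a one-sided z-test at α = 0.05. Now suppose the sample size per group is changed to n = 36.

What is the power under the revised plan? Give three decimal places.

Power ≈ 0.838

With n = 36 per group: δ = d·√(n/2) = 0.62 × √(36/2) = 2.6304. Critical value z_{0.05} = 1.645.
Revised power = Φ(δ − 1.645) = Φ(0.986) = 0.8378.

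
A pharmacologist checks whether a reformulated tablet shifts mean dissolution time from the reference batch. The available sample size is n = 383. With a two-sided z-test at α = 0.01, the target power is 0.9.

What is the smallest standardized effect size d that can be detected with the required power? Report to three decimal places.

d ≈ 0.197

Required noncentrality: δ = z_{0.005} + z_{0.10} = 2.576 + 1.282 = 3.857.
(Lower-tail contribution to power is negligible for δ > 0.)
δ = d·√n ⇒ d = δ/√n = 3.857/√383 = 0.1971.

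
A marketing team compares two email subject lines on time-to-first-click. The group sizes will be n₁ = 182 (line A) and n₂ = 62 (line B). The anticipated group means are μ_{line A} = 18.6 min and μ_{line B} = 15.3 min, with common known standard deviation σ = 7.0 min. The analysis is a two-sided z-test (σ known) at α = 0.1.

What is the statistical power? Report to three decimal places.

Standardized effect: d = |μ_{line A} − μ_{line B}| / σ = |18.6 − 15.3| / 7.0 = 0.4714
Noncentrality parameter: δ = d / √(1/n₁ + 1/n₂) = 0.4714 / √(1/182 + 1/62) = 3.2059
Two-sided α = 0.1 → critical value z_{0.05} = 1.645.
Power = Φ(δ − 1.645) + Φ(−δ − 1.645) = Φ(1.561) + Φ(-4.851) = 0.9407 + 0.0000 = 0.9407.

Power ≈ 0.941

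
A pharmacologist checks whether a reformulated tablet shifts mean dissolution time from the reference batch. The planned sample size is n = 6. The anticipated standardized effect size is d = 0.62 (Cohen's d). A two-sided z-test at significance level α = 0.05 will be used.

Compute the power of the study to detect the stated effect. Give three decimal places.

Noncentrality parameter: λ = d·√n = 0.62 × √6 = 1.5187
Critical value for a two-sided test at α = 0.05: z_{α/2} = 1.960.
Power = Φ(λ − 1.960) + Φ(−λ − 1.960) = Φ(-0.441) + Φ(-3.479) = 0.3295 + 0.0003 = 0.3298.

Power ≈ 0.330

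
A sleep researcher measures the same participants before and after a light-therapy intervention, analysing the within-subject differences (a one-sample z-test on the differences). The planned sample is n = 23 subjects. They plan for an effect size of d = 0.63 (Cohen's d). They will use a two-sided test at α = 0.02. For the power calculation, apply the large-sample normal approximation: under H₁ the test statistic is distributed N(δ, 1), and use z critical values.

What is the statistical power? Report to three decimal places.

Power ≈ 0.756

Noncentrality parameter: δ = d·√n = 0.63 × √23 = 3.0214
Two-sided α = 0.02 → critical value z_{0.01} = 2.326.
Power = Φ(δ − 2.326) + Φ(−δ − 2.326) = Φ(0.695) + Φ(-5.348) = 0.7565 + 0.0000 = 0.7565.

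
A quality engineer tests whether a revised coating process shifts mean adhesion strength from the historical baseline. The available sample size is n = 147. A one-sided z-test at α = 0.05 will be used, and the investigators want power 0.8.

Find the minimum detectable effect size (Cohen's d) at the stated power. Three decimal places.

d ≈ 0.205

Required noncentrality: δ = z_{0.05} + z_{0.20} = 1.645 + 0.842 = 2.486.
δ = d·√n ⇒ d = δ/√n = 2.486/√147 = 0.2051.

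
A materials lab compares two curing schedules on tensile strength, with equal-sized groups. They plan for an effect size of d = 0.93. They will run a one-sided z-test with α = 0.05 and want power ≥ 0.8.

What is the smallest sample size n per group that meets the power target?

Set Φ(δ − 1.645) = 0.8; then δ − 1.645 = Φ⁻¹(0.8) = 0.842, giving δ = 2.486.
δ = d·√(n/2) ⇒ n = 2(δ/d)² = 2 × (2.486 / 0.93)² = 14.30.
Rounding up, n = 15 per group.

n = 15 per group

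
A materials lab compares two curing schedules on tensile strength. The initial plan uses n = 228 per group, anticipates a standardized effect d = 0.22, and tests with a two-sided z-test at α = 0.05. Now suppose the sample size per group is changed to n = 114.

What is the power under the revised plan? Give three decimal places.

With n = 114 per group: δ = d·√(n/2) = 0.22 × √(114/2) = 1.6610. Critical value z_{0.025} = 1.960.
Revised power = Φ(δ − 1.960) + Φ(−δ − 1.960) = Φ(-0.299) + Φ(-3.621) = 0.3825 + 0.0001 = 0.3826.

Power ≈ 0.383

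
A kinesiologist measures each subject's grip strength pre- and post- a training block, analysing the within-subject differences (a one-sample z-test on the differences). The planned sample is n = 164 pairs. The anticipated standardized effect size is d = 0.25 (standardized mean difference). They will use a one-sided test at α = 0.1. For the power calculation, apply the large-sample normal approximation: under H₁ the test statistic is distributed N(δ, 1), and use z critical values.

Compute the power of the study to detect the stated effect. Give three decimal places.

Noncentrality parameter: λ = d·√n = 0.25 × √164 = 3.2016
One-sided α = 0.1 → critical value z_{0.1} = 1.282.
Power = P(Z > 1.282 − λ) = Φ(1.920) = 0.9726.

Power ≈ 0.973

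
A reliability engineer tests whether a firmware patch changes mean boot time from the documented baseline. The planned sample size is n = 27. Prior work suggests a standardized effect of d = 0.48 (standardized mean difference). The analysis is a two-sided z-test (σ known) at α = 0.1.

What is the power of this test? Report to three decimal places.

Noncentrality parameter: δ = d·√n = 0.48 × √27 = 2.4942
Critical value for a two-sided test at α = 0.1: z_{α/2} = 1.645.
Power = Φ(δ − 1.645) + Φ(−δ − 1.645) = Φ(0.849) + Φ(-4.139) = 0.8021 + 0.0000 = 0.8022.

Power ≈ 0.802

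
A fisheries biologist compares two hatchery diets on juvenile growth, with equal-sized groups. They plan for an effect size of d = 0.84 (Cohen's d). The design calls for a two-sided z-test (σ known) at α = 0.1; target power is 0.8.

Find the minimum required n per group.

Set Φ(δ − 1.645) = 0.8; then δ − 1.645 = Φ⁻¹(0.8) = 0.842, giving δ = 2.486.
(For δ > 0 the lower-tail rejection region contributes negligibly to power, so the one-term inversion is standard.)
δ = d·√(n/2) ⇒ n = 2(δ/d)² = 2 × (2.486 / 0.84)² = 17.52.
Rounding up, n = 18 per group.

n = 18 per group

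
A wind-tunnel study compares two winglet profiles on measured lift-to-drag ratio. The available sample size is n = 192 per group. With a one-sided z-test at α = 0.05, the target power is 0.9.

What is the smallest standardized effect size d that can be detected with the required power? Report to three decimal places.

d ≈ 0.299

Need Φ(δ − 1.645) = 0.9, so δ = 1.645 + 1.282 = 2.926.
δ = d·√(n/2) ⇒ d = δ/√(n/2) = 2.926/√(192/2) = 0.2987.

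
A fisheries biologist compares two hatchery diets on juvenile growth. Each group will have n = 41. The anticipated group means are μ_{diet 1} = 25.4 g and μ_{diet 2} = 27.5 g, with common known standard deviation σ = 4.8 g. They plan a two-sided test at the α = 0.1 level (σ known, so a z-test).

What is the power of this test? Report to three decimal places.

Standardized effect: d = |μ_{diet 1} − μ_{diet 2}| / σ = |25.4 − 27.5| / 4.8 = 0.4375
Noncentrality parameter: δ = d·√(n/2) = 0.4375 × √(41/2) = 1.9809
Critical value for a two-sided test at α = 0.1: z_{α/2} = 1.645.
Power = Φ(δ − 1.645) + Φ(−δ − 1.645) = Φ(0.336) + Φ(-3.626) = 0.6316 + 0.0001 = 0.6317.

Power ≈ 0.632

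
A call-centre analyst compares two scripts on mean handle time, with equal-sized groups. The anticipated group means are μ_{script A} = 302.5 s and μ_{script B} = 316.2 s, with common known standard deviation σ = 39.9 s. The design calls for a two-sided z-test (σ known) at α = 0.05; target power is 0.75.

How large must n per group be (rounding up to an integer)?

Standardized effect: d = |μ_{script A} − μ_{script B}| / σ = |302.5 − 316.2| / 39.9 = 0.3434
For power 0.75 need Φ(δ − z_{0.025}) = 0.75, so δ = z_{0.025} + z_{0.25} = 1.960 + 0.674 = 2.634.
(The Φ(−δ − z_{α/2}) term is vanishingly small for δ > 0 and is dropped in the standard sample-size formula.)
δ = d·√(n/2) ⇒ n = 2(δ/d)² = 2 × (2.634 / 0.3434)² = 117.74.
Round up to the next whole unit.

n = 118 per group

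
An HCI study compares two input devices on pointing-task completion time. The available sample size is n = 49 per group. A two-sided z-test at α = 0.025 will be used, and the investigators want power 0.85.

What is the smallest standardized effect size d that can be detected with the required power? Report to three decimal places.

Required noncentrality: δ = z_{0.0125} + z_{0.15} = 2.241 + 1.036 = 3.278.
(Lower-tail contribution to power is negligible for δ > 0.)
δ = d·√(n/2) ⇒ d = δ/√(n/2) = 3.278/√(49/2) = 0.6622.

d ≈ 0.662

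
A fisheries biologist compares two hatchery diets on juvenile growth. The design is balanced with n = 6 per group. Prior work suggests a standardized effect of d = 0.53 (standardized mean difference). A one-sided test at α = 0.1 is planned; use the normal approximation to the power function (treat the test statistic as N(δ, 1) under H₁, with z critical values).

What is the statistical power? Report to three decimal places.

Noncentrality parameter: δ = d·√(n/2) = 0.53 × √(6/2) = 0.9180
One-sided α = 0.1 → critical value z_{0.1} = 1.282.
Power = Φ(δ − 1.282) = Φ(-0.364) = 0.3581.

Power ≈ 0.358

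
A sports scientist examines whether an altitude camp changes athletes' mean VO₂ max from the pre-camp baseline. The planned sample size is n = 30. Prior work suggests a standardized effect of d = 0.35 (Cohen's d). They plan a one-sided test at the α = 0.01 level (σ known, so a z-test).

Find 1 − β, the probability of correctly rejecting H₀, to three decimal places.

Noncentrality parameter: δ = d·√n = 0.35 × √30 = 1.9170
Critical value for a one-sided test at α = 0.01: z_α = 2.326.
Power = P(Z > 2.326 − δ) = Φ(-0.409) = 0.3412.

Power ≈ 0.341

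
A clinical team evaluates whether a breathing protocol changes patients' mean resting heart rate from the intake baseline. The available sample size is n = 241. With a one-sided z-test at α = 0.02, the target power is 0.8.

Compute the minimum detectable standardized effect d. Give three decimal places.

Need Φ(δ − 2.054) = 0.8, so δ = 2.054 + 0.842 = 2.895.
δ = d·√n ⇒ d = δ/√n = 2.895/√241 = 0.1865.

d ≈ 0.187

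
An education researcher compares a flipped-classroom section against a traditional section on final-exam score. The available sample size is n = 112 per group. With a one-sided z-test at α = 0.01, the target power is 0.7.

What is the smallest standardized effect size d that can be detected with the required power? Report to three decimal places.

d ≈ 0.381

Required noncentrality: δ = z_{0.01} + z_{0.30} = 2.326 + 0.524 = 2.851.
δ = d·√(n/2) ⇒ d = δ/√(n/2) = 2.851/√(112/2) = 0.3809.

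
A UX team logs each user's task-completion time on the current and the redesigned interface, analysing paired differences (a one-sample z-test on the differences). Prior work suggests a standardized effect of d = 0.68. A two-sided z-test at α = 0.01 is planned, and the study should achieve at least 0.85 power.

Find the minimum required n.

For power 0.85 need Φ(δ − z_{0.005}) = 0.85, so δ = z_{0.005} + z_{0.15} = 2.576 + 1.036 = 3.612.
(For δ > 0 the lower-tail rejection region contributes negligibly to power, so the one-term inversion is standard.)
δ = d·√n ⇒ n = (δ/d)² = (3.612 / 0.68)² = 28.22.
Round up to the next whole unit.

n = 29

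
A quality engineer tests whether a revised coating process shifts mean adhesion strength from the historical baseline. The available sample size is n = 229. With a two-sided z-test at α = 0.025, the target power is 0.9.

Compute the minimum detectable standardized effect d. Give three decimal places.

d ≈ 0.233

Need Φ(δ − 2.241) = 0.9, so δ = 2.241 + 1.282 = 3.523.
(The second rejection-region term Φ(−δ − z_{α/2}) is negligible and dropped.)
δ = d·√n ⇒ d = δ/√n = 3.523/√229 = 0.2328.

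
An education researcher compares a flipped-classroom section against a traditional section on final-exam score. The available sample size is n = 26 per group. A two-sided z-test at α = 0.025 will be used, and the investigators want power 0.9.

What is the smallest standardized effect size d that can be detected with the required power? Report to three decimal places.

d ≈ 0.977

Required noncentrality: δ = z_{0.0125} + z_{0.10} = 2.241 + 1.282 = 3.523.
(Lower-tail contribution to power is negligible for δ > 0.)
δ = d·√(n/2) ⇒ d = δ/√(n/2) = 3.523/√(26/2) = 0.9771.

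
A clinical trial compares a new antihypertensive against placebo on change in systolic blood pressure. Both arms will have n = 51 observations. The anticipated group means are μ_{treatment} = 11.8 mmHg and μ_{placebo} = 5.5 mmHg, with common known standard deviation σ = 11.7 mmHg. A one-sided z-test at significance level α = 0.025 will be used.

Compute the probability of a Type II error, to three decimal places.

β ≈ 0.224

Standardized effect: d = |μ_{treatment} − μ_{placebo}| / σ = |11.8 − 5.5| / 11.7 = 0.5385
Noncentrality parameter: δ = d·√(n/2) = 0.5385 × √(51/2) = 2.7191
One-sided α = 0.025 → critical value z_{0.025} = 1.960.
Power = P(Z > 1.960 − δ) = Φ(0.759) = 0.7761.
Type II error: β = 1 − power = 1 − 0.7761 = 0.2239.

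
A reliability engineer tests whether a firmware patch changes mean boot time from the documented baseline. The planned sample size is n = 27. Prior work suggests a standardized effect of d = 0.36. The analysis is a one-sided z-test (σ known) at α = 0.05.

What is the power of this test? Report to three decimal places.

Noncentrality parameter: δ = d·√n = 0.36 × √27 = 1.8706
One-sided α = 0.05 → critical value z_{0.05} = 1.645.
Power = Φ(δ − 1.645) = Φ(0.226) = 0.5893.

Power ≈ 0.589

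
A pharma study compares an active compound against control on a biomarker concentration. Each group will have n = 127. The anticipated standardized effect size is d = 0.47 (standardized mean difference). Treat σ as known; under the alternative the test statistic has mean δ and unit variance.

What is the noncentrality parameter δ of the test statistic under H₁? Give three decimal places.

The noncentrality parameter scales effect size by the design's sample-size factor: δ = d·√(n/2) = 0.47 × √(127/2) = 3.7453

δ ≈ 3.745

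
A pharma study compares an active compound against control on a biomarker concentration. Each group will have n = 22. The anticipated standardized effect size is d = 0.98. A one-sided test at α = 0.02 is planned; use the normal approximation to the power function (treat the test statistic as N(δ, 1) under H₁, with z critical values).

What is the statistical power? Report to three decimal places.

Noncentrality parameter: λ = d·√(n/2) = 0.98 × √(22/2) = 3.2503
One-sided α = 0.02 → critical value z_{0.02} = 2.054.
Power = Φ(λ − 2.054) = Φ(1.197) = 0.8843.

Power ≈ 0.884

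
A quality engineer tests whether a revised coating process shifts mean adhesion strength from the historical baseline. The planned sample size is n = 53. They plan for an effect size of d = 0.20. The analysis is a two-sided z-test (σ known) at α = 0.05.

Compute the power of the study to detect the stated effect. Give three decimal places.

Noncentrality parameter: δ = d·√n = 0.20 × √53 = 1.4560
Two-sided α = 0.05 → critical value z_{0.025} = 1.960.
Power = Φ(δ − 1.960) + Φ(−δ − 1.960) = Φ(-0.504) + Φ(-3.416) = 0.3072 + 0.0003 = 0.3075.

Power ≈ 0.307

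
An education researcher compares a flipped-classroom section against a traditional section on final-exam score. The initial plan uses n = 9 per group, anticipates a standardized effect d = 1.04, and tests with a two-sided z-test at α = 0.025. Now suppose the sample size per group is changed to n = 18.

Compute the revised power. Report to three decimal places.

Power ≈ 0.810

With n = 18 per group: δ = d·√(n/2) = 1.04 × √(18/2) = 3.1200. Critical value z_{0.0125} = 2.241.
Revised power = Φ(δ − 2.241) + Φ(−δ − 2.241) = Φ(0.879) + Φ(-5.361) = 0.8102 + 0.0000 = 0.8102.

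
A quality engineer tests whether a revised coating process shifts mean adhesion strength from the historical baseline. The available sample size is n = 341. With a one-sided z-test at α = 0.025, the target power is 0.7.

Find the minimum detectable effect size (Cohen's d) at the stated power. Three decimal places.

d ≈ 0.135

Required noncentrality: δ = z_{0.025} + z_{0.30} = 1.960 + 0.524 = 2.484.
δ = d·√n ⇒ d = δ/√n = 2.484/√341 = 0.1345.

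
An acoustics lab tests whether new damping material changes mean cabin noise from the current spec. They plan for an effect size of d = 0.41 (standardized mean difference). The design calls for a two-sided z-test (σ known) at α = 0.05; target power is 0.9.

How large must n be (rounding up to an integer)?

n = 63

Set Φ(δ − 1.960) = 0.9; then δ − 1.960 = Φ⁻¹(0.9) = 1.282, giving δ = 3.242.
(The Φ(−δ − z_{α/2}) term is vanishingly small for δ > 0 and is dropped in the standard sample-size formula.)
δ = d·√n ⇒ n = (δ/d)² = (3.242 / 0.41)² = 62.51.
Round up to the next whole unit.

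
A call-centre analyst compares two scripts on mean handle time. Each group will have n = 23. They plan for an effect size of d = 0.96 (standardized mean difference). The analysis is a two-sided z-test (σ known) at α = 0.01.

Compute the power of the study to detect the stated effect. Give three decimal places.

Noncentrality parameter: λ = d·√(n/2) = 0.96 × √(23/2) = 3.2555
Critical value for a two-sided test at α = 0.01: z_{α/2} = 2.576.
Power = Φ(λ − 2.576) + Φ(−λ − 2.576) = Φ(0.680) + Φ(-5.831) = 0.7516 + 0.0000 = 0.7516.

Power ≈ 0.752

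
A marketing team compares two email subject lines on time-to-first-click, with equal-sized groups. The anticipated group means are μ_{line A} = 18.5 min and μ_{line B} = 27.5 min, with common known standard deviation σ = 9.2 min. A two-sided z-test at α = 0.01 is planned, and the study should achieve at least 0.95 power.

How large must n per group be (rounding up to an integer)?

Standardized effect: d = |μ_{line A} − μ_{line B}| / σ = |18.5 − 27.5| / 9.2 = 0.9783
Set Φ(δ − 2.576) = 0.95; then δ − 2.576 = Φ⁻¹(0.95) = 1.645, giving δ = 4.221.
(For δ > 0 the lower-tail rejection region contributes negligibly to power, so the one-term inversion is standard.)
δ = d·√(n/2) ⇒ n = 2(δ/d)² = 2 × (4.221 / 0.9783)² = 37.23.
Rounding up, n = 38 per group.

n = 38 per group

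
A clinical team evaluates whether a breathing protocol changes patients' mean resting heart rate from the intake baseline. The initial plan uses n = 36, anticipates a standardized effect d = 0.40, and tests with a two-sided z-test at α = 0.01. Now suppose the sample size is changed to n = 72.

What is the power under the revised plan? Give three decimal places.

With n = 72: δ = d·√n = 0.40 × √72 = 3.3941. Critical value z_{0.005} = 2.576.
Revised power = Φ(δ − 2.576) + Φ(−δ − 2.576) = Φ(0.818) + Φ(-5.970) = 0.7934 + 0.0000 = 0.7934.

Power ≈ 0.793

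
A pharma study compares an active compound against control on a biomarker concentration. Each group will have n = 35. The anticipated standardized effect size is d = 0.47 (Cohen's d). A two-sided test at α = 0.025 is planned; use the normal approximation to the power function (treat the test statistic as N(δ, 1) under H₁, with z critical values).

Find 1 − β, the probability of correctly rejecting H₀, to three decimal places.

Noncentrality parameter: δ = d·√(n/2) = 0.47 × √(35/2) = 1.9662
Two-sided α = 0.025 → critical value z_{0.0125} = 2.241.
Power = Φ(δ − 2.241) + Φ(−δ − 2.241) = Φ(-0.275) + Φ(-4.208) = 0.3916 + 0.0000 = 0.3916.

Power ≈ 0.392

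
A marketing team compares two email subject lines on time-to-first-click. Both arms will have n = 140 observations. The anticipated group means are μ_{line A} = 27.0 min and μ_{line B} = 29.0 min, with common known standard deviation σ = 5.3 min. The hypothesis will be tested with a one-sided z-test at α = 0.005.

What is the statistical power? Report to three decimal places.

Power ≈ 0.720

Standardized effect: d = |μ_{line A} − μ_{line B}| / σ = |27.0 − 29.0| / 5.3 = 0.3774
Noncentrality parameter: δ = d·√(n/2) = 0.3774 × √(140/2) = 3.1572
Critical value for a one-sided test at α = 0.005: z_α = 2.576.
Power = Φ(δ − 2.576) = Φ(0.581) = 0.7195.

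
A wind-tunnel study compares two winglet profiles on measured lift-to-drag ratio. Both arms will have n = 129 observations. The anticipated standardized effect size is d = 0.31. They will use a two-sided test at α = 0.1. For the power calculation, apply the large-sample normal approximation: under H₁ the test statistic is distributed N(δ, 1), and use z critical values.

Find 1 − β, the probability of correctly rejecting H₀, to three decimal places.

Power ≈ 0.801

Noncentrality parameter: δ = d·√(n/2) = 0.31 × √(129/2) = 2.4897
Critical value for a two-sided test at α = 0.1: z_{α/2} = 1.645.
Power = Φ(δ − 1.645) + Φ(−δ − 1.645) = Φ(0.845) + Φ(-4.135) = 0.8009 + 0.0000 = 0.8009.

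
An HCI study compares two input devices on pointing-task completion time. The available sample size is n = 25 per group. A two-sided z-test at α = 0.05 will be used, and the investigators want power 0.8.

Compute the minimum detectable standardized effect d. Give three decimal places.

Need Φ(δ − 1.960) = 0.8, so δ = 1.960 + 0.842 = 2.802.
(The second rejection-region term Φ(−δ − z_{α/2}) is negligible and dropped.)
δ = d·√(n/2) ⇒ d = δ/√(n/2) = 2.802/√(25/2) = 0.7924.

d ≈ 0.792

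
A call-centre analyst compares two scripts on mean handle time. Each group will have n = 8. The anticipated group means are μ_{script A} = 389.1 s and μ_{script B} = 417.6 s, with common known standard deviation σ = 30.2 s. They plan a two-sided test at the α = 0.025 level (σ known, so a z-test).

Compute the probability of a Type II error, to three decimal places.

β ≈ 0.638

Standardized effect: d = |μ_{script A} − μ_{script B}| / σ = |389.1 − 417.6| / 30.2 = 0.9437
Noncentrality parameter: δ = d·√(n/2) = 0.9437 × √(8/2) = 1.8874
Two-sided α = 0.025 → critical value z_{0.0125} = 2.241.
Power = Φ(δ − 2.241) + Φ(−δ − 2.241) = Φ(-0.354) + Φ(-4.129) = 0.3617 + 0.0000 = 0.3617.
Type II error: β = 1 − power = 1 − 0.3617 = 0.6383.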